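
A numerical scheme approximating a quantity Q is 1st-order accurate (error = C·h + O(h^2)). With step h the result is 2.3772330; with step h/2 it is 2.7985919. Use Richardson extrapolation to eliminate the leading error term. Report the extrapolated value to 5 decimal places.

3.21995

The leading error scales as h; refining by a factor of 2 reduces it by 2^1 = 2.
Extrapolated value = (2·A(h/2) − A(h)) / (2 − 1)
= (2·2.7985919 − 2.3772330) / 1
= 3.2199508 / 1 = 3.2199508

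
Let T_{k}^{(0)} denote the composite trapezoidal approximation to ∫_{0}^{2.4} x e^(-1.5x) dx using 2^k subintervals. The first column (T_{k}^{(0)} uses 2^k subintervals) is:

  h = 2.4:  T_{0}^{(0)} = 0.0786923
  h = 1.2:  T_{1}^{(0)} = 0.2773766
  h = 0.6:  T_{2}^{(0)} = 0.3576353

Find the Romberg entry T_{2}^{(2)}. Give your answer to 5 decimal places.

0.38711

Richardson extrapolation on the trapezoidal column (denominator 4−1=3):
T_{1}^{(1)} = 0.2773766 + (0.2773766 − 0.0786923)/3 = 0.3436047
T_{2}^{(1)} = (4·0.3576353 − 0.2773766) / 3 = 0.3843882
T_{2}^{(2)} = 0.3843882 + (0.3843882 − 0.3436047)/15 = 0.3871071
(Column j=1 coincides with Simpson's rule on the same nodes.)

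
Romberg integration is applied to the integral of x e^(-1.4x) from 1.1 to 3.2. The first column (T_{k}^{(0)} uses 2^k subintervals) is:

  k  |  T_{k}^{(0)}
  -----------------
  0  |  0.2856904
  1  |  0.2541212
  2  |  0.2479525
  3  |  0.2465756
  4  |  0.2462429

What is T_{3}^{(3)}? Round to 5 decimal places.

T_{1}^{(1)} = 0.2541212 + (0.2541212 − 0.2856904)/3 = 0.2435981
T_{2}^{(1)} = 0.2479525 + (0.2479525 − 0.2541212)/3 = 0.2458963
T_{3}^{(1)} = 0.2465756 + (0.2465756 − 0.2479525)/3 = 0.2461166
T_{2}^{(2)} = 0.2458963 + (0.2458963 − 0.2435981)/15 = 0.2460495
T_{3}^{(2)} = (16·0.2461166 − 0.2458963) / 15 = 0.2461313
T_{3}^{(3)} = (64·0.2461313 − 0.2460495) / 63 = 0.2461326

0.24613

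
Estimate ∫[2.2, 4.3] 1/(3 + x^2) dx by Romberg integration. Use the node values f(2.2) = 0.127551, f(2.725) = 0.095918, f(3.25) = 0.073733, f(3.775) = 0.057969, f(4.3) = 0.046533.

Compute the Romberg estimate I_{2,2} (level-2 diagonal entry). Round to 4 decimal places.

I_{0,0} (trapezoid, 1 panel, h=2.1000): 0.182788
I_{1,0} (trapezoid, 2 panels, h=1.0500): 0.168814
I_{2,0} (trapezoid, 4 panels, h=0.5250): 0.165198
I_{1,1} = 0.168814 + (0.168814 − 0.182788)/3 = 0.164156
I_{2,1} = 0.165198 + (0.165198 − 0.168814)/3 = 0.163993
I_{2,2} = 0.163993 + (0.163993 − 0.164156)/15 = 0.163982

0.1640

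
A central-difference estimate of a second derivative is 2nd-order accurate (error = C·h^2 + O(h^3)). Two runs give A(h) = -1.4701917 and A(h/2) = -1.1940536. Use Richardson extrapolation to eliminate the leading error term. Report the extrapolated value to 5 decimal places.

-1.10201

The leading error scales as h^2; refining by a factor of 2 reduces it by 2^2 = 4.
Extrapolated value = (4·A(h/2) − A(h)) / (4 − 1)
= (4·(-1.1940536) − (-1.4701917)) / 3
= -3.3060227 / 3 = -1.1020076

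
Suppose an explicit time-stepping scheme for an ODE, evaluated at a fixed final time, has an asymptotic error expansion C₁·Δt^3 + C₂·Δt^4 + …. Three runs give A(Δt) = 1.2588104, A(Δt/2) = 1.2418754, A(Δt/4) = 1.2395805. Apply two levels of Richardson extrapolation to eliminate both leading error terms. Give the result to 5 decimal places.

First eliminate the Δt^3 term (factor 2^3 = 8):
  B₁ = (8·1.2418754 − 1.2588104)/7 = 1.2394561
  B₂ = (8·1.2395805 − 1.2418754)/7 = 1.2392527
Then eliminate the Δt^4 term (factor 2^4 = 16):
  (16·1.2392527 − 1.2394561)/15 = 1.2392391

1.23924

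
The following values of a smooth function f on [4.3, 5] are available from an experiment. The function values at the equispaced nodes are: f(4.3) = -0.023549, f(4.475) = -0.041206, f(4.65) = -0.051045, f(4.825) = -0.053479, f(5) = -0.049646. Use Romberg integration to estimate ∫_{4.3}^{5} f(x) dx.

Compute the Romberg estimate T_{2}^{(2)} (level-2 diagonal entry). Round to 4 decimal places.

T_{0}^{(0)} (trapezoid, 1 panel, h=0.7000): -0.025618
T_{1}^{(0)} (trapezoid, 2 panels, h=0.3500): -0.030675
T_{2}^{(0)} (trapezoid, 4 panels, h=0.1750): -0.031907
T_{1}^{(1)} = -0.030675 + (-0.030675 − (-0.025618))/3 = -0.032361
T_{2}^{(1)} = -0.031907 + (-0.031907 − (-0.030675))/3 = -0.032318
T_{2}^{(2)} = -0.032318 + (-0.032318 − (-0.032361))/15 = -0.032315

-0.0323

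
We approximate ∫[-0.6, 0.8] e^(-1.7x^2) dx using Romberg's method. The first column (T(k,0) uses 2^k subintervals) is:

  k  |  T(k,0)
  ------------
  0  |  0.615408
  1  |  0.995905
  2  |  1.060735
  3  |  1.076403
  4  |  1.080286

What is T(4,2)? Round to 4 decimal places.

1.0816

T(3,1) = (4·1.076403 − 1.060735) / 3 = 1.081626
T(4,1) = (4·1.080286 − 1.076403) / 3 = 1.081580
T(4,2) = 1.081580 + (1.081580 − 1.081626)/15 = 1.081577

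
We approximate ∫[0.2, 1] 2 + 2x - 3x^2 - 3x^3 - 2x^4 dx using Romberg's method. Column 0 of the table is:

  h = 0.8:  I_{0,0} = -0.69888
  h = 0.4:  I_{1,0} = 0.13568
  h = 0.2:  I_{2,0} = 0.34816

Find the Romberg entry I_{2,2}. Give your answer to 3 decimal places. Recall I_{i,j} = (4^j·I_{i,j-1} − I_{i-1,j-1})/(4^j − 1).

Richardson extrapolation on the trapezoidal column (denominator 4−1=3):
I_{1,1} = 0.13568 + (0.13568 − (-0.69888))/3 = 0.41387
I_{2,1} = 0.34816 + (0.34816 − 0.13568)/3 = 0.41899
I_{2,2} = (16·0.41899 − 0.41387) / 15 = 0.41933

0.419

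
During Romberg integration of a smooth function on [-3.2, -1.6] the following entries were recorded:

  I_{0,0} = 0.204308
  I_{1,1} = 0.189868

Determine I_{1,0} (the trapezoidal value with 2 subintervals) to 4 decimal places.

From I_{1,1} = (4·I_{1,0} − I_{0,0})/3, solve for I_{1,0}:
4·I_{1,0} = 3·0.189868 + 0.204308 = 0.773912
I_{1,0} = 0.193478

0.1935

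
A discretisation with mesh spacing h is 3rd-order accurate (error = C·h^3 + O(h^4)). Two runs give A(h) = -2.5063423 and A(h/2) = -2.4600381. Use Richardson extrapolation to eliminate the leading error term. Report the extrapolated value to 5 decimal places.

-2.45342

The leading error scales as h^3; refining by a factor of 2 reduces it by 2^3 = 8.
Extrapolated value = (8·A(h/2) − A(h)) / (8 − 1)
= (8·(-2.4600381) − (-2.5063423)) / 7
= -17.1739625 / 7 = -2.4534232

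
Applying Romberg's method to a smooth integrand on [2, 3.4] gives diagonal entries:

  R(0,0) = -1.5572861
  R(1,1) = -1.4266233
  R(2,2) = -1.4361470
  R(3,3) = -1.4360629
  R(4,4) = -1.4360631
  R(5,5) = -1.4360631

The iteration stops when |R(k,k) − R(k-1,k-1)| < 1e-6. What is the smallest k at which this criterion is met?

k = 4

|R(1,1) − R(0,0)| = 0.1306628 ≥ 1e-6
|R(2,2) − R(1,1)| = 0.0095237 ≥ 1e-6
|R(3,3) − R(2,2)| = 0.0000841 ≥ 1e-6
|R(4,4) − R(3,3)| = 0.0000002 < 1e-6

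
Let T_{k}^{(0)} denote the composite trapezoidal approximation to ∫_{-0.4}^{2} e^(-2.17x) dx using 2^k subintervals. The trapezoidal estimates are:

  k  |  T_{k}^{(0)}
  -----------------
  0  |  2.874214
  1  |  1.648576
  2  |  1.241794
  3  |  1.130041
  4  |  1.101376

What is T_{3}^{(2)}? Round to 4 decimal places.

Richardson extrapolation on the trapezoidal column (denominator 4−1=3):
T_{2}^{(1)} = (4·1.241794 − 1.648576) / 3 = 1.106200
T_{3}^{(1)} = 1.130041 + (1.130041 − 1.241794)/3 = 1.092790
T_{3}^{(2)} = 1.092790 + (1.092790 − 1.106200)/15 = 1.091896

1.0919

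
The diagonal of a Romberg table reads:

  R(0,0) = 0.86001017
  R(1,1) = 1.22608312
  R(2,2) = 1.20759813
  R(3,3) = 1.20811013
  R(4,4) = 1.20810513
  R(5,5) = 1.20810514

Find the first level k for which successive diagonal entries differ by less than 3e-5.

k = 4

|R(1,1) − R(0,0)| = 0.36607295 ≥ 3e-5
|R(2,2) − R(1,1)| = 0.01848499 ≥ 3e-5
|R(3,3) − R(2,2)| = 0.00051200 ≥ 3e-5
|R(4,4) − R(3,3)| = 0.00000500 < 3e-5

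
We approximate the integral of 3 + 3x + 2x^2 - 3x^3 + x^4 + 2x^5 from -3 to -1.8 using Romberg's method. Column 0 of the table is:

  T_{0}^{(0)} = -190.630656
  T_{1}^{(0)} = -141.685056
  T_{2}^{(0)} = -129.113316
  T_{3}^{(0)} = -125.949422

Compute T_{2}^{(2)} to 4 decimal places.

-124.8929

T_{1}^{(1)} = (4·(-141.685056) − (-190.630656)) / 3 = -125.369856
T_{2}^{(1)} = -129.113316 + (-129.113316 − (-141.685056))/3 = -124.922736
T_{2}^{(2)} = (16·(-124.922736) − (-125.369856)) / 15 = -124.892928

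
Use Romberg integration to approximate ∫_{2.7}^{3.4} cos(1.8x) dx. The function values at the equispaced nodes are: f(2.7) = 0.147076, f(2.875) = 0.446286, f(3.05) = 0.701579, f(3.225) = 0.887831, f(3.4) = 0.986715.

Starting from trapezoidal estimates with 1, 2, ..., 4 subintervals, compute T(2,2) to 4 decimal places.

T(0,0) (trapezoid, 1 panel, h=0.7000): 0.396827
T(1,0) (trapezoid, 2 panels, h=0.3500): 0.443966
T(2,0) (trapezoid, 4 panels, h=0.1750): 0.455454
T(1,1) = 0.443966 + (0.443966 − 0.396827)/3 = 0.459679
T(2,1) = 0.455454 + (0.455454 − 0.443966)/3 = 0.459283
T(2,2) = 0.459283 + (0.459283 − 0.459679)/15 = 0.459257

0.4593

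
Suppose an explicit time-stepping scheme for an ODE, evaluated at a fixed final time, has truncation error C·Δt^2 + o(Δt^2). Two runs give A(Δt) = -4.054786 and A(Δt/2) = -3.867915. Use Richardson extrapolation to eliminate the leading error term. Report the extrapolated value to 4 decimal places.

-3.8056

The leading error scales as Δt^2; refining by a factor of 2 reduces it by 2^2 = 4.
Extrapolated value = (4·A(Δt/2) − A(Δt)) / (4 − 1)
= (4·(-3.867915) − (-4.054786)) / 3
= -11.416874 / 3 = -3.805625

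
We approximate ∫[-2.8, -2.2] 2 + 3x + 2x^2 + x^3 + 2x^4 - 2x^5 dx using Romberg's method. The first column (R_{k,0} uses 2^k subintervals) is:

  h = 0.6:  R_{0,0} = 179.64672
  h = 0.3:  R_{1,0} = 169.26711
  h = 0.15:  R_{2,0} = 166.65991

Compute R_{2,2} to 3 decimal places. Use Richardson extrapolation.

165.790

R_{1,1} = 169.26711 + (169.26711 − 179.64672)/3 = 165.80724
R_{2,1} = (4·166.65991 − 169.26711) / 3 = 165.79084
R_{2,2} = (16·165.79084 − 165.80724) / 15 = 165.78975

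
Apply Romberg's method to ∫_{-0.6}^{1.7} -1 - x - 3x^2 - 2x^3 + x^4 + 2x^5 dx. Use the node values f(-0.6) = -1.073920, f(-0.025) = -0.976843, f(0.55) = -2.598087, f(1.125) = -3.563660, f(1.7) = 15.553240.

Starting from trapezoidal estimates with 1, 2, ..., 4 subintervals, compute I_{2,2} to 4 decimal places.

I_{0,0} (trapezoid, 1 panel, h=2.3000): 16.651218
I_{1,0} (trapezoid, 2 panels, h=1.1500): 5.337809
I_{2,0} (trapezoid, 4 panels, h=0.5750): 0.058115
I_{1,1} = 5.337809 + (5.337809 − 16.651218)/3 = 1.566673
I_{2,1} = 0.058115 + (0.058115 − 5.337809)/3 = -1.701783
I_{2,2} = -1.701783 + (-1.701783 − 1.566673)/15 = -1.919680

-1.9197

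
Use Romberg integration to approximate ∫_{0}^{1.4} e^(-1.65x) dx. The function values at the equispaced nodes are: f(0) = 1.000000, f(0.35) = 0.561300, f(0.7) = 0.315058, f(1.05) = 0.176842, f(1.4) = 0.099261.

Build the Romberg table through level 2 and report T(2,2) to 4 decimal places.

T(0,0) (trapezoid, 1 panel, h=1.4000): 0.769483
T(1,0) (trapezoid, 2 panels, h=0.7000): 0.605282
T(2,0) (trapezoid, 4 panels, h=0.3500): 0.560991
T(1,1) = 0.605282 + (0.605282 − 0.769483)/3 = 0.550548
T(2,1) = 0.560991 + (0.560991 − 0.605282)/3 = 0.546227
T(2,2) = 0.546227 + (0.546227 − 0.550548)/15 = 0.545939

0.5459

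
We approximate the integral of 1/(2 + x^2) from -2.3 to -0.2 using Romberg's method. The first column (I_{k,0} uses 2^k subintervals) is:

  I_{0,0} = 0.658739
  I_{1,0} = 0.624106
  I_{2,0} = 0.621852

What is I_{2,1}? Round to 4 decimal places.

0.6211

I_{2,1} = (4·0.621852 − 0.624106) / 3 = 0.621101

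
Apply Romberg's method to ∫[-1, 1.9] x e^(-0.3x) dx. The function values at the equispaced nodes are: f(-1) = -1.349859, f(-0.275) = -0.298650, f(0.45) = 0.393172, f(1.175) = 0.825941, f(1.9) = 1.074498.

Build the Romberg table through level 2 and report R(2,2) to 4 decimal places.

R(0,0) (trapezoid, 1 panel, h=2.9000): -0.399273
R(1,0) (trapezoid, 2 panels, h=1.4500): 0.370463
R(2,0) (trapezoid, 4 panels, h=0.7250): 0.567517
R(1,1) = 0.370463 + (0.370463 − (-0.399273))/3 = 0.627042
R(2,1) = 0.567517 + (0.567517 − 0.370463)/3 = 0.633202
R(2,2) = 0.633202 + (0.633202 − 0.627042)/15 = 0.633613

0.6336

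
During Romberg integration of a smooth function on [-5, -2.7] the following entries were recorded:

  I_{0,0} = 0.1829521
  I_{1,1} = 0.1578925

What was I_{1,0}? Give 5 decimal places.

0.16416

From I_{1,1} = (4·I_{1,0} − I_{0,0})/3, solve for I_{1,0}:
4·I_{1,0} = 3·0.1578925 + 0.1829521 = 0.6566296
I_{1,0} = 0.1641574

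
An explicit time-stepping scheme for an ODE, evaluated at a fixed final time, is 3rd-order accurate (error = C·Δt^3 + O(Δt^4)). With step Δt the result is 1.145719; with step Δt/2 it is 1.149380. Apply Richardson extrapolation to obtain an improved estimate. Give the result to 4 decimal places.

The leading error scales as Δt^3; refining by a factor of 2 reduces it by 2^3 = 8.
Extrapolated value = (8·A(Δt/2) − A(Δt)) / (8 − 1)
= (8·1.149380 − 1.145719) / 7
= 8.049321 / 7 = 1.149903

1.1499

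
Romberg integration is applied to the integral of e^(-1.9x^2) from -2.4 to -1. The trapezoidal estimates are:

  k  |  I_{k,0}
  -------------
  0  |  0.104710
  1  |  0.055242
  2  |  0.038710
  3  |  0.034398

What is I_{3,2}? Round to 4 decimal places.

I_{2,1} = 0.038710 + (0.038710 − 0.055242)/3 = 0.033199
I_{3,1} = (4·0.034398 − 0.038710) / 3 = 0.032961
I_{3,2} = (16·0.032961 − 0.033199) / 15 = 0.032945
(Column j=1 coincides with Simpson's rule on the same nodes.)

0.0329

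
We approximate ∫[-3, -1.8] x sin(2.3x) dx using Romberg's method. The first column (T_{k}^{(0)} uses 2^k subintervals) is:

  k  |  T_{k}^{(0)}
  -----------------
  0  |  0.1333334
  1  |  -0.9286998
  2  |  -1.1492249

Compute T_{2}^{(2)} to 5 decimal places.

-1.21873

T_{1}^{(1)} = -0.9286998 + (-0.9286998 − 0.1333334)/3 = -1.2827109
T_{2}^{(1)} = (4·(-1.1492249) − (-0.9286998)) / 3 = -1.2227333
T_{2}^{(2)} = (16·(-1.2227333) − (-1.2827109)) / 15 = -1.2187348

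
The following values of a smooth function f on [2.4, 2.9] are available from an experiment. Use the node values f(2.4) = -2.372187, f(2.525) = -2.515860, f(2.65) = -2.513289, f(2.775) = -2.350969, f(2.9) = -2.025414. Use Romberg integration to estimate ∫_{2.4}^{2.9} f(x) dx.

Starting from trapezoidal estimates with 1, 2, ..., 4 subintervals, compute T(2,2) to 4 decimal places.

-1.2038

T(0,0) (trapezoid, 1 panel, h=0.5000): -1.099400
T(1,0) (trapezoid, 2 panels, h=0.2500): -1.178022
T(2,0) (trapezoid, 4 panels, h=0.1250): -1.197365
T(1,1) = -1.178022 + (-1.178022 − (-1.099400))/3 = -1.204229
T(2,1) = -1.197365 + (-1.197365 − (-1.178022))/3 = -1.203813
T(2,2) = -1.203813 + (-1.203813 − (-1.204229))/15 = -1.203785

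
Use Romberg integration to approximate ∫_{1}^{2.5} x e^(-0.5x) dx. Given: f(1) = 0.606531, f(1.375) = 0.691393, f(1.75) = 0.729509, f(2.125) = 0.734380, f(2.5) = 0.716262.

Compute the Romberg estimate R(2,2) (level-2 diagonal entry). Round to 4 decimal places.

R(0,0) (trapezoid, 1 panel, h=1.5000): 0.992095
R(1,0) (trapezoid, 2 panels, h=0.7500): 1.043179
R(2,0) (trapezoid, 4 panels, h=0.3750): 1.056254
R(1,1) = 1.043179 + (1.043179 − 0.992095)/3 = 1.060207
R(2,1) = 1.056254 + (1.056254 − 1.043179)/3 = 1.060612
R(2,2) = 1.060612 + (1.060612 − 1.060207)/15 = 1.060639

1.0606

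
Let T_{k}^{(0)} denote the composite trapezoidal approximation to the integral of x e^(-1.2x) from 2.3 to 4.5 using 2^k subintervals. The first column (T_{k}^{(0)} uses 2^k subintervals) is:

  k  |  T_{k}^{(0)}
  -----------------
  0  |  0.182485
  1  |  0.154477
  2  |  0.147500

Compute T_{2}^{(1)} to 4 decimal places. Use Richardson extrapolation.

0.1452

T_{2}^{(1)} = 0.147500 + (0.147500 − 0.154477)/3 = 0.145174
(Column j=1 coincides with Simpson's rule on the same nodes.)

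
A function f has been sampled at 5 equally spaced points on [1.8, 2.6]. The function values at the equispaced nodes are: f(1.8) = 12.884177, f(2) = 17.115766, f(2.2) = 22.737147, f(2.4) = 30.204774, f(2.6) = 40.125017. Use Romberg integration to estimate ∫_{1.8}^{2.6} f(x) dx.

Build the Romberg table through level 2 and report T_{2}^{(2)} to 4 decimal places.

19.1837

T_{0}^{(0)} (trapezoid, 1 panel, h=0.8000): 21.203678
T_{1}^{(0)} (trapezoid, 2 panels, h=0.4000): 19.696698
T_{2}^{(0)} (trapezoid, 4 panels, h=0.2000): 19.312457
T_{1}^{(1)} = 19.696698 + (19.696698 − 21.203678)/3 = 19.194371
T_{2}^{(1)} = 19.312457 + (19.312457 − 19.696698)/3 = 19.184377
T_{2}^{(2)} = 19.184377 + (19.184377 − 19.194371)/15 = 19.183711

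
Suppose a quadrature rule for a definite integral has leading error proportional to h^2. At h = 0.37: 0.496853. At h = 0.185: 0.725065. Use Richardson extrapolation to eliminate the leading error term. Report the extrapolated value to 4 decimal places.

0.8011

Extrapolated value = (4·A(h/2) − A(h)) / (4 − 1)
= (4·0.725065 − 0.496853) / 3
= 2.403407 / 3 = 0.801136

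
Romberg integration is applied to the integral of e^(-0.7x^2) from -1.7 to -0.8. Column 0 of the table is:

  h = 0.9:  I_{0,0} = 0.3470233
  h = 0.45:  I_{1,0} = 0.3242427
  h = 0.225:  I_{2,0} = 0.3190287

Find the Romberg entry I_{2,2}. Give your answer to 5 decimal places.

Richardson extrapolation on the trapezoidal column (denominator 4−1=3):
I_{1,1} = (4·0.3242427 − 0.3470233) / 3 = 0.3166492
I_{2,1} = 0.3190287 + (0.3190287 − 0.3242427)/3 = 0.3172907
I_{2,2} = (16·0.3172907 − 0.3166492) / 15 = 0.3173335

0.31733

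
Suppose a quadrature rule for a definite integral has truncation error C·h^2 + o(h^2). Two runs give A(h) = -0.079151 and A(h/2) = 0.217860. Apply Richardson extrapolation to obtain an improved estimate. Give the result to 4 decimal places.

Extrapolated value = (4·A(h/2) − A(h)) / (4 − 1)
= (4·0.217860 − (-0.079151)) / 3
= 0.950591 / 3 = 0.316864

0.3169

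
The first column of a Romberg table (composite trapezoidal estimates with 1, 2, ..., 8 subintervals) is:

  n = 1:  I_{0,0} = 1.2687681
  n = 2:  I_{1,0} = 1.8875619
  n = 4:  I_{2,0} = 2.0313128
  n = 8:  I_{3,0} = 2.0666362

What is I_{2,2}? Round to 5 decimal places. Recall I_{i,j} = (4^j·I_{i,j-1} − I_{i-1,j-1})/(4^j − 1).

Richardson extrapolation on the trapezoidal column (denominator 4−1=3):
I_{1,1} = (4·1.8875619 − 1.2687681) / 3 = 2.0938265
I_{2,1} = (4·2.0313128 − 1.8875619) / 3 = 2.0792298
I_{2,2} = (16·2.0792298 − 2.0938265) / 15 = 2.0782567

2.07826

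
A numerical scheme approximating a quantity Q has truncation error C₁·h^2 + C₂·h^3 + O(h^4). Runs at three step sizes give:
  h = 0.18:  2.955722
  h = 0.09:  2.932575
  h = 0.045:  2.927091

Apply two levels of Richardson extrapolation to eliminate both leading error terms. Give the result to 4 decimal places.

2.9253

First eliminate the h^2 term (factor 2^2 = 4):
  B₁ = (4·2.932575 − 2.955722)/3 = 2.924859
  B₂ = (4·2.927091 − 2.932575)/3 = 2.925263
Then eliminate the h^3 term (factor 2^3 = 8):
  (8·2.925263 − 2.924859)/7 = 2.925321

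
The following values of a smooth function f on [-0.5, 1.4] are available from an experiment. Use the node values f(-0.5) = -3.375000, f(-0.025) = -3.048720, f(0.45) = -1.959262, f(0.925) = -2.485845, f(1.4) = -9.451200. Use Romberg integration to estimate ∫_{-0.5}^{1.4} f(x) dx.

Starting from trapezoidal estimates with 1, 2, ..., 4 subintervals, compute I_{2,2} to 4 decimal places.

-6.1307

I_{0,0} (trapezoid, 1 panel, h=1.9000): -12.184890
I_{1,0} (trapezoid, 2 panels, h=0.9500): -7.953744
I_{2,0} (trapezoid, 4 panels, h=0.4750): -6.605790
I_{1,1} = -7.953744 + (-7.953744 − (-12.184890))/3 = -6.543362
I_{2,1} = -6.605790 + (-6.605790 − (-7.953744))/3 = -6.156472
I_{2,2} = -6.156472 + (-6.156472 − (-6.543362))/15 = -6.130679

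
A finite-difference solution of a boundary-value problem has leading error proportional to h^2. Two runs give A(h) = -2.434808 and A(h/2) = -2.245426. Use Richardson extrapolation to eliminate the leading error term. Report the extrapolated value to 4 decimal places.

-2.1823

Extrapolated value = (4·A(h/2) − A(h)) / (4 − 1)
= (4·(-2.245426) − (-2.434808)) / 3
= -6.546896 / 3 = -2.182299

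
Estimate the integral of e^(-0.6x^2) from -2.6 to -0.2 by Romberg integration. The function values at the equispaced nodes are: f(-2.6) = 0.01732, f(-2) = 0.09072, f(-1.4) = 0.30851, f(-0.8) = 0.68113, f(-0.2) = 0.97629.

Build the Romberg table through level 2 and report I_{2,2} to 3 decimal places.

I_{0,0} (trapezoid, 1 panel, h=2.4000): 1.19233
I_{1,0} (trapezoid, 2 panels, h=1.2000): 0.96638
I_{2,0} (trapezoid, 4 panels, h=0.6000): 0.94630
I_{1,1} = 0.96638 + (0.96638 − 1.19233)/3 = 0.89106
I_{2,1} = 0.94630 + (0.94630 − 0.96638)/3 = 0.93961
I_{2,2} = 0.93961 + (0.93961 − 0.89106)/15 = 0.94285

0.943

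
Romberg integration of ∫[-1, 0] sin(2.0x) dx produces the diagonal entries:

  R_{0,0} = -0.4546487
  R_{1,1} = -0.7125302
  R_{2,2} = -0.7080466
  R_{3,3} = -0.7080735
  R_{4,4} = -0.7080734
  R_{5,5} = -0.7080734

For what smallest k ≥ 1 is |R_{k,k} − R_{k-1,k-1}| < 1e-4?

k = 3

|R_{1,1} − R_{0,0}| = 0.2578815 ≥ 1e-4
|R_{2,2} − R_{1,1}| = 0.0044836 ≥ 1e-4
|R_{3,3} − R_{2,2}| = 0.0000269 < 1e-4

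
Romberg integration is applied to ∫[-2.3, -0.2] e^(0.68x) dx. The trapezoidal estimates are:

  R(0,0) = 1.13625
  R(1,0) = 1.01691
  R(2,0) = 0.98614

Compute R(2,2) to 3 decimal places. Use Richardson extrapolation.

0.976

Richardson extrapolation on the trapezoidal column (denominator 4−1=3):
R(1,1) = 1.01691 + (1.01691 − 1.13625)/3 = 0.97713
R(2,1) = (4·0.98614 − 1.01691) / 3 = 0.97588
R(2,2) = (16·0.97588 − 0.97713) / 15 = 0.97580
(Column j=1 coincides with Simpson's rule on the same nodes.)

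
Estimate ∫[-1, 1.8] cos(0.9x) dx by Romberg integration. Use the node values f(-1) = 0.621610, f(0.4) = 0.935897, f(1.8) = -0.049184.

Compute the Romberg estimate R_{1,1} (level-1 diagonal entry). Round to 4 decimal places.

2.0141

R_{0,0} (trapezoid, 1 panel, h=2.8000): 0.801396
R_{1,0} (trapezoid, 2 panels, h=1.4000): 1.710954
R_{1,1} = 1.710954 + (1.710954 − 0.801396)/3 = 2.014140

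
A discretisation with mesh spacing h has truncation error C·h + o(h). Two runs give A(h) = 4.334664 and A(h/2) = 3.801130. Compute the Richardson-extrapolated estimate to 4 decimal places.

The leading error scales as h; refining by a factor of 2 reduces it by 2^1 = 2.
Extrapolated value = (2·A(h/2) − A(h)) / (2 − 1)
= (2·3.801130 − 4.334664) / 1
= 3.267596 / 1 = 3.267596

3.2676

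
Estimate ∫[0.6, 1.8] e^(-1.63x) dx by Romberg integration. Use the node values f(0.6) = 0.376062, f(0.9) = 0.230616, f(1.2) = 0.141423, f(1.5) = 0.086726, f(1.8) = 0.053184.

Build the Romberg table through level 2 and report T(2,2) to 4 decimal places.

0.1981

T(0,0) (trapezoid, 1 panel, h=1.2000): 0.257548
T(1,0) (trapezoid, 2 panels, h=0.6000): 0.213628
T(2,0) (trapezoid, 4 panels, h=0.3000): 0.202016
T(1,1) = 0.213628 + (0.213628 − 0.257548)/3 = 0.198988
T(2,1) = 0.202016 + (0.202016 − 0.213628)/3 = 0.198145
T(2,2) = 0.198145 + (0.198145 − 0.198988)/15 = 0.198089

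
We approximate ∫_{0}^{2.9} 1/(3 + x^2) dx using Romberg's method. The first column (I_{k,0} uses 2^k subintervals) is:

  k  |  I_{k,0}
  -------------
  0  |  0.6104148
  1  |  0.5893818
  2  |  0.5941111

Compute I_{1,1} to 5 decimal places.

I_{1,1} = (4·0.5893818 − 0.6104148) / 3 = 0.5823708
(Column j=1 coincides with Simpson's rule on the same nodes.)

0.58237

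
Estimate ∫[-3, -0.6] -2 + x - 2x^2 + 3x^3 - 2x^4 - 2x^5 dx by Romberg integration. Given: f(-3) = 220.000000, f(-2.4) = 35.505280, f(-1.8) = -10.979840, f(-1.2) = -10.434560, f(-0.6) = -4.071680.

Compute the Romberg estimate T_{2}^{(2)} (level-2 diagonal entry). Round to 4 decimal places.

58.1868

T_{0}^{(0)} (trapezoid, 1 panel, h=2.4000): 259.113984
T_{1}^{(0)} (trapezoid, 2 panels, h=1.2000): 116.381184
T_{2}^{(0)} (trapezoid, 4 panels, h=0.6000): 73.233024
T_{1}^{(1)} = 116.381184 + (116.381184 − 259.113984)/3 = 68.803584
T_{2}^{(1)} = 73.233024 + (73.233024 − 116.381184)/3 = 58.850304
T_{2}^{(2)} = 58.850304 + (58.850304 − 68.803584)/15 = 58.186752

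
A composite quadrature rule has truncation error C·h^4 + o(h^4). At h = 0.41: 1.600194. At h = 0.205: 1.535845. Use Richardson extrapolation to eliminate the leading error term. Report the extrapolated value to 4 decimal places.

1.5316

The leading error scales as h^4; refining by a factor of 2 reduces it by 2^4 = 16.
Extrapolated value = (16·A(h/2) − A(h)) / (16 − 1)
= (16·1.535845 − 1.600194) / 15
= 22.973326 / 15 = 1.531555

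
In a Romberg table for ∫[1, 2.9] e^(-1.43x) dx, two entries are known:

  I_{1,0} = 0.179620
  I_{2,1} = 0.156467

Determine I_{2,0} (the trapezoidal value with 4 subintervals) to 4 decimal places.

From I_{2,1} = (4·I_{2,0} − I_{1,0})/3, solve for I_{2,0}:
4·I_{2,0} = 3·0.156467 + 0.179620 = 0.649021
I_{2,0} = 0.162255

0.1623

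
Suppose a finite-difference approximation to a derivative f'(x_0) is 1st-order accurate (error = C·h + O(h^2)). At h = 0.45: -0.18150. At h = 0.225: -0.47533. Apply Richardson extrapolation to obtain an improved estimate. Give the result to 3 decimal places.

The leading error scales as h; refining by a factor of 2 reduces it by 2^1 = 2.
Extrapolated value = (2·A(h/2) − A(h)) / (2 − 1)
= (2·(-0.47533) − (-0.18150)) / 1
= -0.76916 / 1 = -0.76916

-0.769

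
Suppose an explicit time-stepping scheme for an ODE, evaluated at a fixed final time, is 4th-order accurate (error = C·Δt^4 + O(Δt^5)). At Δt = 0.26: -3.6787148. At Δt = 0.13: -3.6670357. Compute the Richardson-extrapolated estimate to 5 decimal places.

-3.66626

Extrapolated value = (16·A(Δt/2) − A(Δt)) / (16 − 1)
= (16·(-3.6670357) − (-3.6787148)) / 15
= -54.9938564 / 15 = -3.6662571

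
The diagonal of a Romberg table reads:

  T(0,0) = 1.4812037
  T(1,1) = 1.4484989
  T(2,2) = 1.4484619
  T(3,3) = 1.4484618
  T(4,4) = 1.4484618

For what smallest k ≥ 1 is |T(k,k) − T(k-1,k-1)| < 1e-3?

k = 2

|T(1,1) − T(0,0)| = 0.0327048 ≥ 1e-3
|T(2,2) − T(1,1)| = 0.0000370 < 1e-3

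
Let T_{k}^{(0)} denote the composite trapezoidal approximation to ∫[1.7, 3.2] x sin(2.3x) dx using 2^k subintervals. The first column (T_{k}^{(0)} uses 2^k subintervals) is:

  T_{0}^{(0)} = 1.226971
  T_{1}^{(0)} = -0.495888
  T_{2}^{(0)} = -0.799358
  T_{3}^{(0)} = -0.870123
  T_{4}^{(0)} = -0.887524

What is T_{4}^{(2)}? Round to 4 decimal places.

-0.8933

T_{3}^{(1)} = (4·(-0.870123) − (-0.799358)) / 3 = -0.893711
T_{4}^{(1)} = (4·(-0.887524) − (-0.870123)) / 3 = -0.893324
T_{4}^{(2)} = -0.893324 + (-0.893324 − (-0.893711))/15 = -0.893298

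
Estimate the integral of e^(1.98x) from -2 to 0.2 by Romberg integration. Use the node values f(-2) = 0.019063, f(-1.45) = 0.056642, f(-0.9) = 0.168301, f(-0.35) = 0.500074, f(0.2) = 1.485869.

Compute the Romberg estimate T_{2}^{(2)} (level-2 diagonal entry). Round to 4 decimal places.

T_{0}^{(0)} (trapezoid, 1 panel, h=2.2000): 1.655425
T_{1}^{(0)} (trapezoid, 2 panels, h=1.1000): 1.012844
T_{2}^{(0)} (trapezoid, 4 panels, h=0.5500): 0.812616
T_{1}^{(1)} = 1.012844 + (1.012844 − 1.655425)/3 = 0.798650
T_{2}^{(1)} = 0.812616 + (0.812616 − 1.012844)/3 = 0.745873
T_{2}^{(2)} = 0.745873 + (0.745873 − 0.798650)/15 = 0.742355

0.7424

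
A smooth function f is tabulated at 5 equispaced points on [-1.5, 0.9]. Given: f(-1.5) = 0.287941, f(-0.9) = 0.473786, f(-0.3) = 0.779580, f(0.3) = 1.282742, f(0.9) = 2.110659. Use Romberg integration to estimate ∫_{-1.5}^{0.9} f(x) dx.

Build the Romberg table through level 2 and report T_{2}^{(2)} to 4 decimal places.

T_{0}^{(0)} (trapezoid, 1 panel, h=2.4000): 2.878320
T_{1}^{(0)} (trapezoid, 2 panels, h=1.2000): 2.374656
T_{2}^{(0)} (trapezoid, 4 panels, h=0.6000): 2.241245
T_{1}^{(1)} = 2.374656 + (2.374656 − 2.878320)/3 = 2.206768
T_{2}^{(1)} = 2.241245 + (2.241245 − 2.374656)/3 = 2.196775
T_{2}^{(2)} = 2.196775 + (2.196775 − 2.206768)/15 = 2.196109

2.1961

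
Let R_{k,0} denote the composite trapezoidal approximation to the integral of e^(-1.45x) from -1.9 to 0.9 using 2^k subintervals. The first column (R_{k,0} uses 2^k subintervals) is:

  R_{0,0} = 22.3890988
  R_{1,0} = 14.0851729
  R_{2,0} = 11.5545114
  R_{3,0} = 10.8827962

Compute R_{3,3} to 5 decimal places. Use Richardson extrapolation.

10.65518

Richardson extrapolation on the trapezoidal column (denominator 4−1=3):
R_{1,1} = 14.0851729 + (14.0851729 − 22.3890988)/3 = 11.3171976
R_{2,1} = (4·11.5545114 − 14.0851729) / 3 = 10.7109576
R_{3,1} = (4·10.8827962 − 11.5545114) / 3 = 10.6588911
R_{2,2} = (16·10.7109576 − 11.3171976) / 15 = 10.6705416
R_{3,2} = 10.6588911 + (10.6588911 − 10.7109576)/15 = 10.6554200
R_{3,3} = 10.6554200 + (10.6554200 − 10.6705416)/63 = 10.6551800
(Column j=1 coincides with Simpson's rule on the same nodes.)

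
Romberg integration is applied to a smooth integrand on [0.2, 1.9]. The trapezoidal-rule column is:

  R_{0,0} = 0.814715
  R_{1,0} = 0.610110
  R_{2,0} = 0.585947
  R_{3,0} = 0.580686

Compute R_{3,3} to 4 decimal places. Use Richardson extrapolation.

R_{1,1} = (4·0.610110 − 0.814715) / 3 = 0.541908
R_{2,1} = (4·0.585947 − 0.610110) / 3 = 0.577893
R_{3,1} = 0.580686 + (0.580686 − 0.585947)/3 = 0.578932
R_{2,2} = 0.577893 + (0.577893 − 0.541908)/15 = 0.580292
R_{3,2} = (16·0.578932 − 0.577893) / 15 = 0.579001
R_{3,3} = 0.579001 + (0.579001 − 0.580292)/63 = 0.578981

0.5790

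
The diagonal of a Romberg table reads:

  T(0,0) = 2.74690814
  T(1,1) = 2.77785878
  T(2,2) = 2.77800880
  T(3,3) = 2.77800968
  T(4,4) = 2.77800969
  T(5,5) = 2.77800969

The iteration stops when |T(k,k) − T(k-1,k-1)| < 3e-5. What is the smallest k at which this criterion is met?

k = 3

|T(1,1) − T(0,0)| = 0.03095064 ≥ 3e-5
|T(2,2) − T(1,1)| = 0.00015002 ≥ 3e-5
|T(3,3) − T(2,2)| = 0.00000088 < 3e-5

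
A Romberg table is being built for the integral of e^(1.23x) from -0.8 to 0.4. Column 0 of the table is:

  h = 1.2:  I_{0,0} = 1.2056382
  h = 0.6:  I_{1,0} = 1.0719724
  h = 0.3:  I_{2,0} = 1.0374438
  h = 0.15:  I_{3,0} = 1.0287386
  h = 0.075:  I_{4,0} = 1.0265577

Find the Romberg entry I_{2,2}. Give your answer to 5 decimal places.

I_{1,1} = 1.0719724 + (1.0719724 − 1.2056382)/3 = 1.0274171
I_{2,1} = (4·1.0374438 − 1.0719724) / 3 = 1.0259343
I_{2,2} = (16·1.0259343 − 1.0274171) / 15 = 1.0258354

1.02584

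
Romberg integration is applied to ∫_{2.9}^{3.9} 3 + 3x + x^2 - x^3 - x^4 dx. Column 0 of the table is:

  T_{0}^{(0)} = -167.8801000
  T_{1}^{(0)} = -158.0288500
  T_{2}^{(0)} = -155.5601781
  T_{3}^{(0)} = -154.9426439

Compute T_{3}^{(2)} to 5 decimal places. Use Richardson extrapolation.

-154.73677

Richardson extrapolation on the trapezoidal column (denominator 4−1=3):
T_{2}^{(1)} = (4·(-155.5601781) − (-158.0288500)) / 3 = -154.7372875
T_{3}^{(1)} = -154.9426439 + (-154.9426439 − (-155.5601781))/3 = -154.7367992
T_{3}^{(2)} = -154.7367992 + (-154.7367992 − (-154.7372875))/15 = -154.7367666
(Column j=1 coincides with Simpson's rule on the same nodes.)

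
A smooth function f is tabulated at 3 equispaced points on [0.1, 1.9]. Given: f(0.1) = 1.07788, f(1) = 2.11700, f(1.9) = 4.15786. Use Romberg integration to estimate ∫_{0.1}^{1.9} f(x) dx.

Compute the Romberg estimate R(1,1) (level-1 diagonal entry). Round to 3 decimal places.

R(0,0) (trapezoid, 1 panel, h=1.8000): 4.71217
R(1,0) (trapezoid, 2 panels, h=0.9000): 4.26138
R(1,1) = 4.26138 + (4.26138 − 4.71217)/3 = 4.11112

4.111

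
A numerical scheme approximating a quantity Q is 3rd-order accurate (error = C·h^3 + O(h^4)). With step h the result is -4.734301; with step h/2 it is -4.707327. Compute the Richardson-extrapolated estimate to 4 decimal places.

-4.7035

The leading error scales as h^3; refining by a factor of 2 reduces it by 2^3 = 8.
Extrapolated value = (8·A(h/2) − A(h)) / (8 − 1)
= (8·(-4.707327) − (-4.734301)) / 7
= -32.924315 / 7 = -4.703474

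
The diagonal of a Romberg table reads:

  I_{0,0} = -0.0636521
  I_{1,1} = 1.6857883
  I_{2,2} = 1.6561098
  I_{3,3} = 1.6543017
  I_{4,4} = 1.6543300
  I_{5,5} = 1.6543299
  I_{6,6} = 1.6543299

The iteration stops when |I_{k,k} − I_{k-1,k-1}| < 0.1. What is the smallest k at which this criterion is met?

k = 2

|I_{1,1} − I_{0,0}| = 1.7494404 ≥ 0.1
|I_{2,2} − I_{1,1}| = 0.0296785 < 0.1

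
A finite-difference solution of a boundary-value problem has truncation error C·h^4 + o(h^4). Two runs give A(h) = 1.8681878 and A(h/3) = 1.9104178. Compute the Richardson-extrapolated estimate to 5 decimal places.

1.91095

Extrapolated value = (81·A(h/3) − A(h)) / (81 − 1)
= (81·1.9104178 − 1.8681878) / 80
= 152.8756540 / 80 = 1.9109457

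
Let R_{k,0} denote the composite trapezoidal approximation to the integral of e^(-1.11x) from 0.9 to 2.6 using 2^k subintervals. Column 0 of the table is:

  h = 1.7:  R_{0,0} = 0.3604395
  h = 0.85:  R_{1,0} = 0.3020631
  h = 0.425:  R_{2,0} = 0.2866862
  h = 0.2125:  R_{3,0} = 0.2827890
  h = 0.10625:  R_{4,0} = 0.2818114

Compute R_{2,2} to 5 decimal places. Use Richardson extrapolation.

Richardson extrapolation on the trapezoidal column (denominator 4−1=3):
R_{1,1} = 0.3020631 + (0.3020631 − 0.3604395)/3 = 0.2826043
R_{2,1} = 0.2866862 + (0.2866862 − 0.3020631)/3 = 0.2815606
R_{2,2} = (16·0.2815606 − 0.2826043) / 15 = 0.2814910

0.28149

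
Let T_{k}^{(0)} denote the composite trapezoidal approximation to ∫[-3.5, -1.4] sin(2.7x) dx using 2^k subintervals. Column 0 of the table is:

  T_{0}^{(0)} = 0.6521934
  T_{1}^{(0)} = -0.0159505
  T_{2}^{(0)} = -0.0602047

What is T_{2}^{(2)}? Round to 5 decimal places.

-0.06404

Richardson extrapolation on the trapezoidal column (denominator 4−1=3):
T_{1}^{(1)} = -0.0159505 + (-0.0159505 − 0.6521934)/3 = -0.2386651
T_{2}^{(1)} = -0.0602047 + (-0.0602047 − (-0.0159505))/3 = -0.0749561
T_{2}^{(2)} = -0.0749561 + (-0.0749561 − (-0.2386651))/15 = -0.0640422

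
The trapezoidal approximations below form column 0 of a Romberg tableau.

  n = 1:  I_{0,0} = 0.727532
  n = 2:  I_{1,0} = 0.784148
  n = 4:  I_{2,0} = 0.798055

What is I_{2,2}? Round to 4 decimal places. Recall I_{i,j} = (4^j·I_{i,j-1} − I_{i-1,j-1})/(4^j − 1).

0.8027

I_{1,1} = 0.784148 + (0.784148 − 0.727532)/3 = 0.803020
I_{2,1} = 0.798055 + (0.798055 − 0.784148)/3 = 0.802691
I_{2,2} = (16·0.802691 − 0.803020) / 15 = 0.802669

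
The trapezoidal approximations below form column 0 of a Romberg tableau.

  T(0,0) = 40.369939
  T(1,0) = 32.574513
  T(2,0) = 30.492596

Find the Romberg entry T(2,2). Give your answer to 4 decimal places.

Richardson extrapolation on the trapezoidal column (denominator 4−1=3):
T(1,1) = (4·32.574513 − 40.369939) / 3 = 29.976038
T(2,1) = (4·30.492596 − 32.574513) / 3 = 29.798624
T(2,2) = (16·29.798624 − 29.976038) / 15 = 29.786796

29.7868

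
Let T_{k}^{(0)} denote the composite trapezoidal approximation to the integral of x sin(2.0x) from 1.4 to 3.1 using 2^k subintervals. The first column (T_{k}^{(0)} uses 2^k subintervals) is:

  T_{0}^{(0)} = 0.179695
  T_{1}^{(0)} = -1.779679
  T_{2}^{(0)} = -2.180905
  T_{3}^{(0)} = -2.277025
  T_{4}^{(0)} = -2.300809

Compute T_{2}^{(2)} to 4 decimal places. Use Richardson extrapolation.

Richardson extrapolation on the trapezoidal column (denominator 4−1=3):
T_{1}^{(1)} = -1.779679 + (-1.779679 − 0.179695)/3 = -2.432804
T_{2}^{(1)} = -2.180905 + (-2.180905 − (-1.779679))/3 = -2.314647
T_{2}^{(2)} = (16·(-2.314647) − (-2.432804)) / 15 = -2.306770

-2.3068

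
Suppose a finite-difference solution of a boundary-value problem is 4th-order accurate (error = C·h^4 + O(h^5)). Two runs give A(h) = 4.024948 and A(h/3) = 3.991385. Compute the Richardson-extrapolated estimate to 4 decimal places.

The leading error scales as h^4; refining by a factor of 3 reduces it by 3^4 = 81.
Extrapolated value = (81·A(h/3) − A(h)) / (81 − 1)
= (81·3.991385 − 4.024948) / 80
= 319.277237 / 80 = 3.990965

3.9910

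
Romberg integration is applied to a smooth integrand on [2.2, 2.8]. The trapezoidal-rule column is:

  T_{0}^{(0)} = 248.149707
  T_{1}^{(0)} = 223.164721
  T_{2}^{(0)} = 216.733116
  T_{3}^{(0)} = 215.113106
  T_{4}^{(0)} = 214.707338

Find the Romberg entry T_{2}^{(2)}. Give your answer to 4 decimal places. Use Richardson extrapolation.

214.5728

Richardson extrapolation on the trapezoidal column (denominator 4−1=3):
T_{1}^{(1)} = 223.164721 + (223.164721 − 248.149707)/3 = 214.836392
T_{2}^{(1)} = 216.733116 + (216.733116 − 223.164721)/3 = 214.589248
T_{2}^{(2)} = (16·214.589248 − 214.836392) / 15 = 214.572772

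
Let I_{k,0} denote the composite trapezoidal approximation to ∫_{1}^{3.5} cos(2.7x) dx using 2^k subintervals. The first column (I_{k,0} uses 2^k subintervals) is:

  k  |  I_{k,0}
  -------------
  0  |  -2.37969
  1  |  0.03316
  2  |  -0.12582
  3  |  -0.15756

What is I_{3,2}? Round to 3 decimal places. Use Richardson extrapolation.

-0.167

I_{2,1} = (4·(-0.12582) − 0.03316) / 3 = -0.17881
I_{3,1} = (4·(-0.15756) − (-0.12582)) / 3 = -0.16814
I_{3,2} = -0.16814 + (-0.16814 − (-0.17881))/15 = -0.16743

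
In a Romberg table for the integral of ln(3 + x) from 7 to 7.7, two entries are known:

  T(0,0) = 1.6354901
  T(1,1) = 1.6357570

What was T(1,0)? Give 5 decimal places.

1.63569

From T(1,1) = (4·T(1,0) − T(0,0))/3, solve for T(1,0):
4·T(1,0) = 3·1.6357570 + 1.6354901 = 6.5427611
T(1,0) = 1.6356903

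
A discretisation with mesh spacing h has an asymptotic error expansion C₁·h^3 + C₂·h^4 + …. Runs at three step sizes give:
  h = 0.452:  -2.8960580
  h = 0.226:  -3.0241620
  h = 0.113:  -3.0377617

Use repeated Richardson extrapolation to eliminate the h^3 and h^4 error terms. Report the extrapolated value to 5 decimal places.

-3.03952

First eliminate the h^3 term (factor 2^3 = 8):
  B₁ = (8·(-3.0241620) − (-2.8960580))/7 = -3.0424626
  B₂ = (8·(-3.0377617) − (-3.0241620))/7 = -3.0397045
Then eliminate the h^4 term (factor 2^4 = 16):
  (16·(-3.0397045) − (-3.0424626))/15 = -3.0395206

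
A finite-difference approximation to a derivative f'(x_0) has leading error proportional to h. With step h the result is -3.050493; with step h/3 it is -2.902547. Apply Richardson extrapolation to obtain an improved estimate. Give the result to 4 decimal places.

The leading error scales as h; refining by a factor of 3 reduces it by 3^1 = 3.
Extrapolated value = (3·A(h/3) − A(h)) / (3 − 1)
= (3·(-2.902547) − (-3.050493)) / 2
= -5.657148 / 2 = -2.828574

-2.8286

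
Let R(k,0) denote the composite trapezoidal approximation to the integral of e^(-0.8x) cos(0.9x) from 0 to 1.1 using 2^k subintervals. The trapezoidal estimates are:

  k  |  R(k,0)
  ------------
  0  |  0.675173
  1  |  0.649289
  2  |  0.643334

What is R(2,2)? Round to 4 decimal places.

0.6414

R(1,1) = (4·0.649289 − 0.675173) / 3 = 0.640661
R(2,1) = 0.643334 + (0.643334 − 0.649289)/3 = 0.641349
R(2,2) = (16·0.641349 − 0.640661) / 15 = 0.641395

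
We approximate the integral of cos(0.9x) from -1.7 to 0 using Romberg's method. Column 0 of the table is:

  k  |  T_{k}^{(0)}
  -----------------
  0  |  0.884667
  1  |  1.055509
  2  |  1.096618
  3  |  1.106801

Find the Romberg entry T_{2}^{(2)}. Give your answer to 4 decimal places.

T_{1}^{(1)} = 1.055509 + (1.055509 − 0.884667)/3 = 1.112456
T_{2}^{(1)} = 1.096618 + (1.096618 − 1.055509)/3 = 1.110321
T_{2}^{(2)} = (16·1.110321 − 1.112456) / 15 = 1.110179

1.1102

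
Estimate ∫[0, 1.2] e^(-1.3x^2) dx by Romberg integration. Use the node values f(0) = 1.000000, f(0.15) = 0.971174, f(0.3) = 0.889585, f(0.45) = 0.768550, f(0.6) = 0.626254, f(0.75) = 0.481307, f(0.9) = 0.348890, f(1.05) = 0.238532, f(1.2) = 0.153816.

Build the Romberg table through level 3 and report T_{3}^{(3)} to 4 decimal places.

0.7361

T_{0}^{(0)} (trapezoid, 1 panel, h=1.2000): 0.692290
T_{1}^{(0)} (trapezoid, 2 panels, h=0.6000): 0.721897
T_{2}^{(0)} (trapezoid, 4 panels, h=0.3000): 0.732491
T_{3}^{(0)} (trapezoid, 8 panels, h=0.1500): 0.735180
T_{1}^{(1)} = 0.721897 + (0.721897 − 0.692290)/3 = 0.731766
T_{2}^{(1)} = 0.732491 + (0.732491 − 0.721897)/3 = 0.736022
T_{3}^{(1)} = 0.735180 + (0.735180 − 0.732491)/3 = 0.736076
T_{2}^{(2)} = 0.736022 + (0.736022 − 0.731766)/15 = 0.736306
T_{3}^{(2)} = 0.736076 + (0.736076 − 0.736022)/15 = 0.736080
T_{3}^{(3)} = 0.736080 + (0.736080 − 0.736306)/63 = 0.736076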